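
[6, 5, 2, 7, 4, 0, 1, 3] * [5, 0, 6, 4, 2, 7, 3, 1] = [3, 7, 6, 1, 2, 5, 0, 4]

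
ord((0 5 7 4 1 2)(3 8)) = 6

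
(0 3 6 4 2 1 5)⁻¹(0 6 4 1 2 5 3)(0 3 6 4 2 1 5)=(0 6 3 4 2 5 1)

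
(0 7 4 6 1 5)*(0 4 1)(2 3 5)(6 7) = (0 6)(1 2 3 5 4 7)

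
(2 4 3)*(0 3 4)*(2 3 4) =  (0 4 2)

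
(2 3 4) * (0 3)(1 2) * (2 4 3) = (0 2)(1 4)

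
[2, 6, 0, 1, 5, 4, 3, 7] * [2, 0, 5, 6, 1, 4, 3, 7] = [5, 3, 2, 0, 4, 1, 6, 7]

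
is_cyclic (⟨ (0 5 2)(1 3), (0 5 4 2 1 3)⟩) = no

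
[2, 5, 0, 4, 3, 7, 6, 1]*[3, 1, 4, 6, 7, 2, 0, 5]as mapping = [0→4, 1→2, 2→3, 3→7, 4→6, 5→5, 6→0, 7→1]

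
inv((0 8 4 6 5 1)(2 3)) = (0 1 5 6 4 8)(2 3)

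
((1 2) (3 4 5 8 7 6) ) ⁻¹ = (1 2) (3 6 7 8 5 4) 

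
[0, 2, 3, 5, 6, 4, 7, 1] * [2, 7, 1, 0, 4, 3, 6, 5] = [2, 1, 0, 3, 6, 4, 5, 7]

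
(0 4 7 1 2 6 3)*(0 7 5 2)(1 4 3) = (0 3 7 4 5 2 6 1)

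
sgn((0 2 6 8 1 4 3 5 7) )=1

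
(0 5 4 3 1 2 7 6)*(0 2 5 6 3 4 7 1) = (0 6 2 1 5 7 3)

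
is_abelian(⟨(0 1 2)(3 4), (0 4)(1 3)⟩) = no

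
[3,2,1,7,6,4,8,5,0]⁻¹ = [8,2,1,0,5,7,4,3,6]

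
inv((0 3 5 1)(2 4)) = (0 1 5 3)(2 4)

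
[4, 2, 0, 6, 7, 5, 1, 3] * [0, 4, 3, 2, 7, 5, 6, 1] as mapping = [0→7, 1→3, 2→0, 3→6, 4→1, 5→5, 6→4, 7→2] 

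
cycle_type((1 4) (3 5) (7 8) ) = 2^3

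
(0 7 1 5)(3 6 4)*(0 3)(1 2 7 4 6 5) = (0 4)(2 7)(3 5)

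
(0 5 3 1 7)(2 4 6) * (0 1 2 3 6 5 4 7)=(0 4 5 6 3 2 7 1)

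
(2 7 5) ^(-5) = (2 7 5) 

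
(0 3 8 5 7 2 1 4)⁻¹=(0 4 1 2 7 5 8 3)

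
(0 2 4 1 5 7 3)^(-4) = (0 1 3 4 7 2 5)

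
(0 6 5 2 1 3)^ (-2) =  (0 1 5)(2 6 3)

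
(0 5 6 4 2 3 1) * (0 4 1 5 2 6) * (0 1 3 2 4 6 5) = (0 4 5 1 6 3)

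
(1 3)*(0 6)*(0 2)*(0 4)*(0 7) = (0 6 2 4 7)(1 3)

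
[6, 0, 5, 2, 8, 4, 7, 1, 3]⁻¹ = [1, 7, 3, 8, 5, 2, 0, 6, 4]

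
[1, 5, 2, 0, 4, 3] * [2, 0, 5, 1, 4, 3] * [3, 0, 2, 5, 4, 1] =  [3, 5, 1, 2, 4, 0] 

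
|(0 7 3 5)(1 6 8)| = 12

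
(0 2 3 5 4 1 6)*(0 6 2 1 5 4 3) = (0 1 2)(3 4 5)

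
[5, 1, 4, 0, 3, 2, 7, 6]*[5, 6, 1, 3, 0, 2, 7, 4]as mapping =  [0→2, 1→6, 2→0, 3→5, 4→3, 5→1, 6→4, 7→7]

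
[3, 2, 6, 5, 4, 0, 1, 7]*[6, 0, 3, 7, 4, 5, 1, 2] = [7, 3, 1, 5, 4, 6, 0, 2]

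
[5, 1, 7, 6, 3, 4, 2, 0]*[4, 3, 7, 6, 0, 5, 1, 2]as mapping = [0→5, 1→3, 2→2, 3→1, 4→6, 5→0, 6→7, 7→4]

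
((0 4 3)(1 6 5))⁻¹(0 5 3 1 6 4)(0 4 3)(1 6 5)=(0 6 5 3 4 1)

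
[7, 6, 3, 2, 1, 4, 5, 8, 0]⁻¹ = [8, 4, 3, 2, 5, 6, 1, 0, 7]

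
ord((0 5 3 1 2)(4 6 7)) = 15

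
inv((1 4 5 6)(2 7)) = (1 6 5 4)(2 7)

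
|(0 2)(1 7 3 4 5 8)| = 6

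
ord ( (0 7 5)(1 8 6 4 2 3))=6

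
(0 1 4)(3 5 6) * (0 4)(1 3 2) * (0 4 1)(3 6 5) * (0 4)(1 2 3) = (0 6 3 1)(2 4)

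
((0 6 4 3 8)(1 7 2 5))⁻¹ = (0 8 3 4 6)(1 5 2 7)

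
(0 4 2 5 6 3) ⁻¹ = (0 3 6 5 2 4) 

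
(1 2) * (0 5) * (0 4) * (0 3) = (0 5 4 3)(1 2)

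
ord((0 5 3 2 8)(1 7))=10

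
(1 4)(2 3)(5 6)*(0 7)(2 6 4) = (0 7)(1 2 3 6 5 4)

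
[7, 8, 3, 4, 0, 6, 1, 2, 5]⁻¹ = [4, 6, 7, 2, 3, 8, 5, 0, 1]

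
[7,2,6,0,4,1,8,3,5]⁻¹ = [3,5,1,7,4,8,2,0,6]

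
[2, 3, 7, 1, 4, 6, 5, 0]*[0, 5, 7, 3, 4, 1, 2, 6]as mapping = [0→7, 1→3, 2→6, 3→5, 4→4, 5→2, 6→1, 7→0]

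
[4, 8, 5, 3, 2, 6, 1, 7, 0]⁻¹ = [8, 6, 4, 3, 0, 2, 5, 7, 1]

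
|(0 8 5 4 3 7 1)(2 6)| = 14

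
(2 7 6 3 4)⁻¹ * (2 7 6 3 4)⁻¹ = (2 3 7 4 6)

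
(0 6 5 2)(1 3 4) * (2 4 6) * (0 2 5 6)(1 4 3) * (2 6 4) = (0 5 3)(2 6 4)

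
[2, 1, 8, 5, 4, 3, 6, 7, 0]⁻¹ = [8, 1, 0, 5, 4, 3, 6, 7, 2]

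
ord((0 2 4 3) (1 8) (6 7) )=4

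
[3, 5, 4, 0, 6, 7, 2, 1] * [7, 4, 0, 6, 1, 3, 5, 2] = [6, 3, 1, 7, 5, 2, 0, 4]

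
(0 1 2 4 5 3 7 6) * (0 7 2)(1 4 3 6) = (0 4 5 6 7 1)(2 3)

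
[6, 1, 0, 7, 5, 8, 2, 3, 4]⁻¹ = [2, 1, 6, 7, 8, 4, 0, 3, 5]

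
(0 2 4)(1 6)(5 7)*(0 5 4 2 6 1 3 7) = (0 6 3 7 4 5)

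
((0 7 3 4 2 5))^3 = (0 4)(2 7)(3 5)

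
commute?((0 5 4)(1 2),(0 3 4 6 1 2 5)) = no:(0 5 4)(1 2)*(0 3 4 6 1 2 5) = (1 5 6)(3 4),(0 3 4 6 1 2 5)*(0 5 4)(1 2) = (0 3)(2 4 6)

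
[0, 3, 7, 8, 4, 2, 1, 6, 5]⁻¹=[0, 6, 5, 1, 4, 8, 7, 2, 3]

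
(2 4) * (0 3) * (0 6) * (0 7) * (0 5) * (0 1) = (0 3 6 7 5 1)(2 4)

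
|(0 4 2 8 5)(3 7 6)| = 15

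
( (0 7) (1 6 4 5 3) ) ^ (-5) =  (0 7) 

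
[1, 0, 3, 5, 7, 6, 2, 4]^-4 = [0, 1, 2, 3, 4, 5, 6, 7]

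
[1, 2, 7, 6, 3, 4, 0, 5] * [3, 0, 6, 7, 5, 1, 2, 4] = [0, 6, 4, 2, 7, 5, 3, 1]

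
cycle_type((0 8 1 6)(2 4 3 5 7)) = 4.5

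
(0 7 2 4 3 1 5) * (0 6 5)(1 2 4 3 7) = (0 1)(2 3)(4 7)(5 6)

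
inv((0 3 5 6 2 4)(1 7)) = (0 4 2 6 5 3)(1 7)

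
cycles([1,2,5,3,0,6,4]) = (0 1 2 5 6 4)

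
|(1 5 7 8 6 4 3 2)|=8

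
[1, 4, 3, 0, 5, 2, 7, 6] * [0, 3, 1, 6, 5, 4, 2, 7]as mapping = [0→3, 1→5, 2→6, 3→0, 4→4, 5→1, 6→7, 7→2]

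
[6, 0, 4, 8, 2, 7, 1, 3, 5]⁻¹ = [1, 6, 4, 7, 2, 8, 0, 5, 3]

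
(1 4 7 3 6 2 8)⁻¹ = (1 8 2 6 3 7 4)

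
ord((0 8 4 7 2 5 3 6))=8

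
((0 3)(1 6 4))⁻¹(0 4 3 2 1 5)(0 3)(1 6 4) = (0 2 6 5 3 1)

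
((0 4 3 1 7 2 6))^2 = (0 3 7 6 4 1 2)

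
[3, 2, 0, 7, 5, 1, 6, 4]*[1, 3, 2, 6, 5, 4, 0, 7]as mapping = [0→6, 1→2, 2→1, 3→7, 4→4, 5→3, 6→0, 7→5]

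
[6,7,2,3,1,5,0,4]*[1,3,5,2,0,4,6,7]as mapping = [0→6,1→7,2→5,3→2,4→3,5→4,6→1,7→0]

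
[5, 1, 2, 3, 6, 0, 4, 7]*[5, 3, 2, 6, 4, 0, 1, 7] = [0, 3, 2, 6, 1, 5, 4, 7]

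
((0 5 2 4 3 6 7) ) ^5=(0 6 4 5 7 3 2) 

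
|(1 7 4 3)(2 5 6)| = 12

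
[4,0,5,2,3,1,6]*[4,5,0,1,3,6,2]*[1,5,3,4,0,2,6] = [4,0,6,1,5,2,3]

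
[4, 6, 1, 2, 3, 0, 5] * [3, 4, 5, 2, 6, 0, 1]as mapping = [0→6, 1→1, 2→4, 3→5, 4→2, 5→3, 6→0]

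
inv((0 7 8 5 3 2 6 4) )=(0 4 6 2 3 5 8 7) 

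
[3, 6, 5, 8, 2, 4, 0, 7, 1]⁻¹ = [6, 8, 4, 0, 5, 2, 1, 7, 3]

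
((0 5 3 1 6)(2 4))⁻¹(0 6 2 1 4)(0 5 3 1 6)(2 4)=(0 4 6 2 5)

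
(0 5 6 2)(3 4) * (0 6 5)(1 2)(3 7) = (1 2 6)(3 4 7)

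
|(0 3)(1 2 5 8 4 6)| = 6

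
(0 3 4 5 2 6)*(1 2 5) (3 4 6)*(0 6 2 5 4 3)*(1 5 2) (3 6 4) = (0 6 4 5 3 1 2) 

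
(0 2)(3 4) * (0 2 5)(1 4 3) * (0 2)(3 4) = (0 5 2)(1 3 4)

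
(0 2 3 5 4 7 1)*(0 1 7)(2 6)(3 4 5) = (0 6 2 4)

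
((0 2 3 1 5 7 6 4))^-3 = (0 7 3 4 5 2 6 1)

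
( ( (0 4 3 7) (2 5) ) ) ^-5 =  (0 7 3 4) (2 5) 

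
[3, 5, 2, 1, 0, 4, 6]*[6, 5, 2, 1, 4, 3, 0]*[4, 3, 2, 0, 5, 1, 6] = [3, 0, 2, 1, 6, 5, 4]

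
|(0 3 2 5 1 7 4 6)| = 8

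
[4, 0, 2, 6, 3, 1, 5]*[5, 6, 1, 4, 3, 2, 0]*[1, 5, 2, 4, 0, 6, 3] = [4, 6, 5, 1, 0, 3, 2]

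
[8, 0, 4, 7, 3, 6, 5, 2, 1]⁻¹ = [1, 8, 7, 4, 2, 6, 5, 3, 0]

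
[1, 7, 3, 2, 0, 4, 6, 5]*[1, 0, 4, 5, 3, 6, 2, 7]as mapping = [0→0, 1→7, 2→5, 3→4, 4→1, 5→3, 6→2, 7→6]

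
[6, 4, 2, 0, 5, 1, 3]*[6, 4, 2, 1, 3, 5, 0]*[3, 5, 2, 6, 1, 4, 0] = [3, 6, 2, 0, 4, 1, 5]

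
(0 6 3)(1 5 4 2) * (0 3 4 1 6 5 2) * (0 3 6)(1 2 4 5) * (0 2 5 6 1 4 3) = (0 4)(1 3)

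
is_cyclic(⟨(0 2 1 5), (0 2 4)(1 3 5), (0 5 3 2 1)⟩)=no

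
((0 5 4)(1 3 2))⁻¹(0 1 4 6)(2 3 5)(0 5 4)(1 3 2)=(0 6 5 3)(1 2 4)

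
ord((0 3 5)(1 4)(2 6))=6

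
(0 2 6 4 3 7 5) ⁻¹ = (0 5 7 3 4 6 2) 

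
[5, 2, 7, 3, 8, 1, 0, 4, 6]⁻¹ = [6, 5, 1, 3, 7, 0, 8, 2, 4]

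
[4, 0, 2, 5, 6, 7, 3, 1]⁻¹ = [1, 7, 2, 6, 0, 3, 4, 5]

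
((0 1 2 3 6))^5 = ()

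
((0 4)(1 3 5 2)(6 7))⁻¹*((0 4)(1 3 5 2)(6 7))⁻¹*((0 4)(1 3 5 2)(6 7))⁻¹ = (0 4)(1 3 5 2)(6 7)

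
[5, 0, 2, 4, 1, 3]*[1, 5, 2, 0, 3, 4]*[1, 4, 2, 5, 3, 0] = [3, 4, 2, 5, 0, 1]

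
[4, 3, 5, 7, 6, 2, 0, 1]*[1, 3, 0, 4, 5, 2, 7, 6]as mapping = [0→5, 1→4, 2→2, 3→6, 4→7, 5→0, 6→1, 7→3]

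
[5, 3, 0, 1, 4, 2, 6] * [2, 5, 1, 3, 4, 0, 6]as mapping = [0→0, 1→3, 2→2, 3→5, 4→4, 5→1, 6→6]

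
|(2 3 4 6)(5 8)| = 4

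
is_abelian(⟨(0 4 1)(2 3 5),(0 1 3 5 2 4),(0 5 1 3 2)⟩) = no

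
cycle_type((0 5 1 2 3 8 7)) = 7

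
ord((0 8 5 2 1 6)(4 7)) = 6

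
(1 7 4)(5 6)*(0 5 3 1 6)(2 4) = (0 5)(1 7 2 4 6 3)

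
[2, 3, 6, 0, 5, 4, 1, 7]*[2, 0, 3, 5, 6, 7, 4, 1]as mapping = [0→3, 1→5, 2→4, 3→2, 4→7, 5→6, 6→0, 7→1]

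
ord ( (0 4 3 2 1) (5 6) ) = 10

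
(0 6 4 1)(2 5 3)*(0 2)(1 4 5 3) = (0 6 5 1 2 3)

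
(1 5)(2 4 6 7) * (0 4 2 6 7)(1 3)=(0 4 7 6)(1 5 3)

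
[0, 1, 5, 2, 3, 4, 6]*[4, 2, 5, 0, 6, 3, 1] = [4, 2, 3, 5, 0, 6, 1]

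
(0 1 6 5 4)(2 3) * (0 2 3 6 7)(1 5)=(0 5 4 2 6 1 7)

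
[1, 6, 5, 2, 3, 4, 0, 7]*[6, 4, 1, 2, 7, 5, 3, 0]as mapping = [0→4, 1→3, 2→5, 3→1, 4→2, 5→7, 6→6, 7→0]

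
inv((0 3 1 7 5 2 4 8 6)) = (0 6 8 4 2 5 7 1 3)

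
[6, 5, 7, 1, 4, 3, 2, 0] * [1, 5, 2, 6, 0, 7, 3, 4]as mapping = [0→3, 1→7, 2→4, 3→5, 4→0, 5→6, 6→2, 7→1]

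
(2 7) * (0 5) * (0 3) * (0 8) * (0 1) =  (0 5 3 8 1)(2 7)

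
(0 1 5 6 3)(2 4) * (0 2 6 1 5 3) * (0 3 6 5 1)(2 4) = (0 1 6 3 4 5)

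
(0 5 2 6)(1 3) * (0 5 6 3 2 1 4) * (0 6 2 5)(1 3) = (0 2 1 5 3 4 6)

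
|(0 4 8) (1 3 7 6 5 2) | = 6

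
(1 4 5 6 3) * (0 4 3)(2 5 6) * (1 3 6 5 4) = (0 1 6)(2 4 5)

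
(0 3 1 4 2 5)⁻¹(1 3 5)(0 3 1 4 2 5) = (0 4 1)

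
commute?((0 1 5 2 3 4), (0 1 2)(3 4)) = no:(0 1 5 2 3 4) * (0 1 2)(3 4) = (0 2 4 1 5), (0 1 2)(3 4) * (0 1 5 2 3 4) = (0 5 2 1 3)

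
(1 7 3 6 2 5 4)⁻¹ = (1 4 5 2 6 3 7)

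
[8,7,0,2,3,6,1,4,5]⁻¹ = [2,6,3,4,7,8,5,1,0]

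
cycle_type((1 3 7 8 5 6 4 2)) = 8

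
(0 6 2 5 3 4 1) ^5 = (0 4 5 6 1 3 2) 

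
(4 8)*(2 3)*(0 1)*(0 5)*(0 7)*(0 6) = (0 1 5 7 6)(2 3)(4 8)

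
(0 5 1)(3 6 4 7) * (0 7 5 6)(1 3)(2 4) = (0 6 2 4 5 3)(1 7)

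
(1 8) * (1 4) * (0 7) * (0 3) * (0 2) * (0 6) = (0 7 3 2 6)(1 8 4)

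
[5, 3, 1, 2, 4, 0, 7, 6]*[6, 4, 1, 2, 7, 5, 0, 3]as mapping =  [0→5, 1→2, 2→4, 3→1, 4→7, 5→6, 6→3, 7→0]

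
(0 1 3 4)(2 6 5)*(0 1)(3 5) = (1 5 2 6 3 4)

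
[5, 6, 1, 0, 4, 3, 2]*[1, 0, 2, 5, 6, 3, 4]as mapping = [0→3, 1→4, 2→0, 3→1, 4→6, 5→5, 6→2]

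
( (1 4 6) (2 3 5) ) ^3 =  () 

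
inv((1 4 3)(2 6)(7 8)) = (1 3 4)(2 6)(7 8)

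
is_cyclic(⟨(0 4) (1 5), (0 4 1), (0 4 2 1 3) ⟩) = no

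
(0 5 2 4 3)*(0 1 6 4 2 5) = (1 6 4 3)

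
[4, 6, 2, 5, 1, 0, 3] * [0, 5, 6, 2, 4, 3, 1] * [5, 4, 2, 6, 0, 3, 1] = [0, 4, 1, 6, 3, 5, 2]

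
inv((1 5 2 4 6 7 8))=(1 8 7 6 4 2 5)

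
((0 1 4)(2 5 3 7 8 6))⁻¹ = (0 4 1)(2 6 8 7 3 5)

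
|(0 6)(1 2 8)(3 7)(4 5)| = 6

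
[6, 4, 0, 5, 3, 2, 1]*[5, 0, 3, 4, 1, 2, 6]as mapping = [0→6, 1→1, 2→5, 3→2, 4→4, 5→3, 6→0]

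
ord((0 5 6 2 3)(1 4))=10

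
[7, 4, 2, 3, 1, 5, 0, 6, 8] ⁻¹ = [6, 4, 2, 3, 1, 5, 7, 0, 8] 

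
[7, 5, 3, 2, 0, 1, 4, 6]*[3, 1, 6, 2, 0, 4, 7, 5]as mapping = [0→5, 1→4, 2→2, 3→6, 4→3, 5→1, 6→0, 7→7]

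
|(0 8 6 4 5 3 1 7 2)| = 9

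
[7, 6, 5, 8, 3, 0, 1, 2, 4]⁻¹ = [5, 6, 7, 4, 8, 2, 1, 0, 3]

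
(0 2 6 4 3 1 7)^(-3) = (0 3 2 1 6 7 4)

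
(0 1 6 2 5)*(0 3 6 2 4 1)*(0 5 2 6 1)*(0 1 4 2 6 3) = (0 5)(1 3 4)(2 6)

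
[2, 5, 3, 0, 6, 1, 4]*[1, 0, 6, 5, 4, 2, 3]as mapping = [0→6, 1→2, 2→5, 3→1, 4→3, 5→0, 6→4]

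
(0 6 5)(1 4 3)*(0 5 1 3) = (0 6 1 4)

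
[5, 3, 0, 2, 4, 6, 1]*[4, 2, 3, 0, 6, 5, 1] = [5, 0, 4, 3, 6, 1, 2]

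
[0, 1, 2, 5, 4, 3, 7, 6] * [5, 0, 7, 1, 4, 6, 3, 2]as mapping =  [0→5, 1→0, 2→7, 3→6, 4→4, 5→1, 6→2, 7→3]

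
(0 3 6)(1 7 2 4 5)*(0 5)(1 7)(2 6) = (0 3 2 4)(5 7 6)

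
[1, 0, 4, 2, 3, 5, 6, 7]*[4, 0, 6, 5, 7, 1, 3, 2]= [0, 4, 7, 6, 5, 1, 3, 2]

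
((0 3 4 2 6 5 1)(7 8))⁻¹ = (0 1 5 6 2 4 3)(7 8)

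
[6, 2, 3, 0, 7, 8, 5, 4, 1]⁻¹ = [3, 8, 1, 2, 7, 6, 0, 4, 5]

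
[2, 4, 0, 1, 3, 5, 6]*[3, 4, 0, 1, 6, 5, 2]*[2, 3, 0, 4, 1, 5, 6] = [2, 6, 4, 1, 3, 5, 0]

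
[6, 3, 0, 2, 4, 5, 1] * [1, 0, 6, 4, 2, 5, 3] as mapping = [0→3, 1→4, 2→1, 3→6, 4→2, 5→5, 6→0] 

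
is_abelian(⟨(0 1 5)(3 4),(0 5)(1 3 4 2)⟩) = no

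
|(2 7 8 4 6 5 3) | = 7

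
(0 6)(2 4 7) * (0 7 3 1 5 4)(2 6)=(0 2)(1 5 4 3)(6 7)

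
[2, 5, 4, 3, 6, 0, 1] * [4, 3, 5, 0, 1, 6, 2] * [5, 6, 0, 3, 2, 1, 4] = [1, 4, 6, 5, 0, 2, 3]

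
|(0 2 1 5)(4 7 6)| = 12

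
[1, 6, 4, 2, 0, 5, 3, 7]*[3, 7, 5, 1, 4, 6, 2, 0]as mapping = [0→7, 1→2, 2→4, 3→5, 4→3, 5→6, 6→1, 7→0]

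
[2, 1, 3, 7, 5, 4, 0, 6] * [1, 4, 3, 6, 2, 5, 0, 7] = [3, 4, 6, 7, 5, 2, 1, 0]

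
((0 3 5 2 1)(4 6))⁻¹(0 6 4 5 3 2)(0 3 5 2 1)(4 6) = (1 3 4 6 2 5)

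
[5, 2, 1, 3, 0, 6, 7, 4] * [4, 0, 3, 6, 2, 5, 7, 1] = [5, 3, 0, 6, 4, 7, 1, 2]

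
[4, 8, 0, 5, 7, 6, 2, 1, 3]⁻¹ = [2, 7, 6, 8, 0, 3, 5, 4, 1]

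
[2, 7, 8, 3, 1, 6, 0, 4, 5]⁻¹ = [6, 4, 0, 3, 7, 8, 5, 1, 2]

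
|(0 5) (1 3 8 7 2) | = 10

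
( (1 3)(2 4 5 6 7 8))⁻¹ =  (1 3)(2 8 7 6 5 4)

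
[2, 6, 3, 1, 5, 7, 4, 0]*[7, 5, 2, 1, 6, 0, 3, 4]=[2, 3, 1, 5, 0, 4, 6, 7]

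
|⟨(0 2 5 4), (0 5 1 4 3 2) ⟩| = 720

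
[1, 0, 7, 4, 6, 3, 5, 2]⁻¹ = [1, 0, 7, 5, 3, 6, 4, 2]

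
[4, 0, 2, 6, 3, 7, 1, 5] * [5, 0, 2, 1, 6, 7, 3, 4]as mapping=[0→6, 1→5, 2→2, 3→3, 4→1, 5→4, 6→0, 7→7]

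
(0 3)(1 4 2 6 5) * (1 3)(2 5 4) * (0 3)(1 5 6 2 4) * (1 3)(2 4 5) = (0 2 4 6 3 1 5)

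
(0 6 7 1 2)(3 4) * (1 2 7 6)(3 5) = (0 1 7 2)(3 4 5)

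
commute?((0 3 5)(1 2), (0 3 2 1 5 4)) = no:(0 3 5)(1 2)*(0 3 2 1 5 4) = (0 2 5 3 4), (0 3 2 1 5 4)*(0 3 5)(1 2) = (0 5 4 3 1)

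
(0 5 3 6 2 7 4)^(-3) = (0 2 5 7 3 4 6)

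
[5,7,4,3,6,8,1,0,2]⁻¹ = [7,6,8,3,2,0,4,1,5]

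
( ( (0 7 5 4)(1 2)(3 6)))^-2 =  (0 5)(4 7)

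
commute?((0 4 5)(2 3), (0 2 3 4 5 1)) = no:(0 4 5)(2 3) * (0 2 3 4 5 1) = (0 5 2 4 1), (0 2 3 4 5 1) * (0 4 5)(2 3) = (0 3 5 1 4)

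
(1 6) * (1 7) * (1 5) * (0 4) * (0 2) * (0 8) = (0 4 2 8)(1 6 7 5)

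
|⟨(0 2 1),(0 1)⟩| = 6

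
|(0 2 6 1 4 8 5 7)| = 8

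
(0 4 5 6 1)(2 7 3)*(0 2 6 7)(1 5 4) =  (0 1 2)(3 6 5 7)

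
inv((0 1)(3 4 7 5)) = (0 1)(3 5 7 4)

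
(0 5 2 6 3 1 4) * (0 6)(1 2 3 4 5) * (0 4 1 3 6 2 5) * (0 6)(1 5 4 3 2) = (0 2 3 4 1 6 5)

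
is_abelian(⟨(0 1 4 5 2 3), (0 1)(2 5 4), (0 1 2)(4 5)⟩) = no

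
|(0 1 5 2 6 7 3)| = 7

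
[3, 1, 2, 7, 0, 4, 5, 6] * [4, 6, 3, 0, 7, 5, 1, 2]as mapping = [0→0, 1→6, 2→3, 3→2, 4→4, 5→7, 6→5, 7→1]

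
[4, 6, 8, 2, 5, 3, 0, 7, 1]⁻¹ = [6, 8, 3, 5, 0, 4, 1, 7, 2]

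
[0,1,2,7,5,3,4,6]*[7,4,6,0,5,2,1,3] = [7,4,6,3,2,0,5,1]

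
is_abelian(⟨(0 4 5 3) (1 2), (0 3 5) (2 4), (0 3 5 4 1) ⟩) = no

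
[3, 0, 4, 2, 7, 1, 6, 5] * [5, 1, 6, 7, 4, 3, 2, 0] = [7, 5, 4, 6, 0, 1, 2, 3]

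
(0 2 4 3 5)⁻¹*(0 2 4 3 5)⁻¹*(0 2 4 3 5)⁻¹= (0 4 5 2 3)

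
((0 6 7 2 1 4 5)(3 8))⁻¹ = (0 5 4 1 2 7 6)(3 8)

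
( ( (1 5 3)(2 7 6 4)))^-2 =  (1 5 3)(2 6)(4 7)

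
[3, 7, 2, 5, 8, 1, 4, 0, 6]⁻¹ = [7, 5, 2, 0, 6, 3, 8, 1, 4]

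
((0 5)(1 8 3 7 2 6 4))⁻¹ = (0 5)(1 4 6 2 7 3 8)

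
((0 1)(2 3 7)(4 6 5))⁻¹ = (0 1)(2 7 3)(4 5 6)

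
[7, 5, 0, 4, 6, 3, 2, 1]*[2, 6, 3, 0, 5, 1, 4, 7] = [7, 1, 2, 5, 4, 0, 3, 6]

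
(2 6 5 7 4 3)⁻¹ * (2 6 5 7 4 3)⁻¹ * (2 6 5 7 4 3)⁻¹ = (2 7)(3 5)(4 6)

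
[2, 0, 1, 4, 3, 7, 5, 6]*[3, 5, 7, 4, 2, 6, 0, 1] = [7, 3, 5, 2, 4, 1, 6, 0]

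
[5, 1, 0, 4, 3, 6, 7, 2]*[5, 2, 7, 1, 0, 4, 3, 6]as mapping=[0→4, 1→2, 2→5, 3→0, 4→1, 5→3, 6→6, 7→7]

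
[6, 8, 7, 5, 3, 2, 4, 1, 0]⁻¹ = [8, 7, 5, 4, 6, 3, 0, 2, 1]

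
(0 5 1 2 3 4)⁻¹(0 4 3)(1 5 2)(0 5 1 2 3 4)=(0 4 5)(1 3 2)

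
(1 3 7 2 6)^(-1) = (1 6 2 7 3)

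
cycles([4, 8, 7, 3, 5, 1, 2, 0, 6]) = (0 4 5 1 8 6 2 7) 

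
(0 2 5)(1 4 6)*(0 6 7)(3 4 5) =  (0 2 3 4 7)(1 5 6)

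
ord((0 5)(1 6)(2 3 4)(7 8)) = 6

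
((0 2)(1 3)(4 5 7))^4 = (4 5 7)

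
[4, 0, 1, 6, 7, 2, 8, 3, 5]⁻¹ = [1, 2, 5, 7, 0, 8, 3, 4, 6]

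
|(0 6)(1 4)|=2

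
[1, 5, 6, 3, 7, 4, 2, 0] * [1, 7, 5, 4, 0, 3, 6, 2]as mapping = [0→7, 1→3, 2→6, 3→4, 4→2, 5→0, 6→5, 7→1]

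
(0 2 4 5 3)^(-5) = ()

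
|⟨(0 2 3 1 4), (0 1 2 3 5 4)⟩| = 120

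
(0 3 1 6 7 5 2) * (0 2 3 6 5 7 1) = (0 6 1 5 3)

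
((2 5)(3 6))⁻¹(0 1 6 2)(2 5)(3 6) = (0 1 3 5)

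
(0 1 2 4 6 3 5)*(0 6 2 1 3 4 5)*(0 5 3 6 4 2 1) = (0 6 2 3 5 4 1) 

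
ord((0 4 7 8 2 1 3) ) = 7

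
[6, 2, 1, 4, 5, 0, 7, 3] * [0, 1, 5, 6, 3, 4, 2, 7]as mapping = [0→2, 1→5, 2→1, 3→3, 4→4, 5→0, 6→7, 7→6]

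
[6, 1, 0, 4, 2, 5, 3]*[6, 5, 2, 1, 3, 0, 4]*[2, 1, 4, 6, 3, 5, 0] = [3, 5, 0, 6, 4, 2, 1]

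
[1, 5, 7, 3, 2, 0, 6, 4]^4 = [1, 5, 7, 3, 2, 0, 6, 4]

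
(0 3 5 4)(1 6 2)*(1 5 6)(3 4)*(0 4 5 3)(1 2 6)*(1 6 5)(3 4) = (0 1 2 4 3 6 5)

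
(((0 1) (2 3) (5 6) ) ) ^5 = (0 1) (2 3) (5 6) 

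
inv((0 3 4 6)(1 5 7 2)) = (0 6 4 3)(1 2 7 5)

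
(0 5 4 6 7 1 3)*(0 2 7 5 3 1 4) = (0 3 2 7 4 6 5) 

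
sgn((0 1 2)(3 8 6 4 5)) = 1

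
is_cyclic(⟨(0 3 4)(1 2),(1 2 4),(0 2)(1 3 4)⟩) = no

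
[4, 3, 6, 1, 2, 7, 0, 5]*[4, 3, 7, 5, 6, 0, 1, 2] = [6, 5, 1, 3, 7, 2, 4, 0]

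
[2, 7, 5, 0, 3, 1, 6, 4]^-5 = [5, 4, 1, 2, 0, 7, 6, 3]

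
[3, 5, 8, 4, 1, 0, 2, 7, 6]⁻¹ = [5, 4, 6, 0, 3, 1, 8, 7, 2]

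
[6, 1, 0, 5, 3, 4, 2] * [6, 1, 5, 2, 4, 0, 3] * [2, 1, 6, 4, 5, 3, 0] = [4, 1, 0, 2, 6, 5, 3]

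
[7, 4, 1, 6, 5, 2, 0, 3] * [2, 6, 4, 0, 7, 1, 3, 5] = [5, 7, 6, 3, 1, 4, 2, 0]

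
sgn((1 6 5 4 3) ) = 1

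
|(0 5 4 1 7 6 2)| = 7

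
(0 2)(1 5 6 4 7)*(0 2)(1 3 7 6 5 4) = (1 4 6)(3 7)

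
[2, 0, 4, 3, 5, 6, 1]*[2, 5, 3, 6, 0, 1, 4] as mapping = [0→3, 1→2, 2→0, 3→6, 4→1, 5→4, 6→5] 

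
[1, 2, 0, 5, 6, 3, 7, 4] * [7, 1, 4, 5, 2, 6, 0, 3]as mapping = [0→1, 1→4, 2→7, 3→6, 4→0, 5→5, 6→3, 7→2]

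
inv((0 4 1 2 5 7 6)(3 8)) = (0 6 7 5 2 1 4)(3 8)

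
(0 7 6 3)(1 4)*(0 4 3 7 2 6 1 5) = (0 2 6 7 1 3 4 5)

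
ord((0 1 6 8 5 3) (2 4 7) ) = 6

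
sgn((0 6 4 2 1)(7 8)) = -1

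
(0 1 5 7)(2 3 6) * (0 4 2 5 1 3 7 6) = (0 3)(2 7 4)(5 6)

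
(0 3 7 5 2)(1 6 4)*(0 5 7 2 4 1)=(0 3 2 5 4)(1 6)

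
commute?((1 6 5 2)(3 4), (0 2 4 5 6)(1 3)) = no:(1 6 5 2)(3 4) * (0 2 4 5 6)(1 3) = (0 2 3 5 4 1), (0 2 4 5 6)(1 3) * (1 6 5 2)(3 4) = (0 1 4 2 3 6)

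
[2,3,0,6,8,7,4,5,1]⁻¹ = [2,8,0,1,6,7,3,5,4]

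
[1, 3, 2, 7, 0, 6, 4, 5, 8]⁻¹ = [4, 0, 2, 1, 6, 7, 5, 3, 8]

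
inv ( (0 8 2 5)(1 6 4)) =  (0 5 2 8)(1 4 6)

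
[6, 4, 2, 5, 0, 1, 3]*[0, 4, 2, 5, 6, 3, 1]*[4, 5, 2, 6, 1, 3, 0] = [5, 0, 2, 6, 4, 1, 3]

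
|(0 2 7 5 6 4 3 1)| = 8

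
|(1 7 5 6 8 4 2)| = 7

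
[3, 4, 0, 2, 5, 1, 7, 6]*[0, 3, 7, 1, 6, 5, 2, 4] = [1, 6, 0, 7, 5, 3, 4, 2]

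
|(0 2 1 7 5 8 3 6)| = 8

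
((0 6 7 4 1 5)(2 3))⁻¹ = (0 5 1 4 7 6)(2 3)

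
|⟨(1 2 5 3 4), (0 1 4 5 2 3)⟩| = 720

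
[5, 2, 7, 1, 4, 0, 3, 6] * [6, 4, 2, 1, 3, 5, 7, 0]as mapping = [0→5, 1→2, 2→0, 3→4, 4→3, 5→6, 6→1, 7→7]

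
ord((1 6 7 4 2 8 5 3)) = 8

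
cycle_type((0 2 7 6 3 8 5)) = 7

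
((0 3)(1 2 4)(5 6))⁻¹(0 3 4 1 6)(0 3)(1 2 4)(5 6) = (0 1 2 5 3)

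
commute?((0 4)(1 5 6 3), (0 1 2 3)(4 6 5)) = no:(0 4)(1 5 6 3)*(0 1 2 3)(4 6 5) = (0 6)(1 4)(2 3), (0 1 2 3)(4 6 5)*(0 4)(1 5 6 3) = (0 5)(1 2)(3 4)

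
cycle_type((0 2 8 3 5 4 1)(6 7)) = 2.7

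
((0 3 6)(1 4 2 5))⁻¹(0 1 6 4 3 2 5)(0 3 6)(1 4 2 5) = (0 2 6 5 1 3 4)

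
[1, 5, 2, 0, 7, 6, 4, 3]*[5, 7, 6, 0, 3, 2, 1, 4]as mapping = [0→7, 1→2, 2→6, 3→5, 4→4, 5→1, 6→3, 7→0]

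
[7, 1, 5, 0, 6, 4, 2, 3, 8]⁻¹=[3, 1, 6, 7, 5, 2, 4, 0, 8]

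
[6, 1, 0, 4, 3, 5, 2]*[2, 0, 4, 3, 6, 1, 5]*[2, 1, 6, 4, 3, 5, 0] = [5, 2, 6, 0, 4, 1, 3]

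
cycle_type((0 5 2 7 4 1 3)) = 7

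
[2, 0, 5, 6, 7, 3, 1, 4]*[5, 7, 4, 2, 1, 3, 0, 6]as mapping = [0→4, 1→5, 2→3, 3→0, 4→6, 5→2, 6→7, 7→1]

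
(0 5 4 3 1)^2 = (0 4 1 5 3)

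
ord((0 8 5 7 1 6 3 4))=8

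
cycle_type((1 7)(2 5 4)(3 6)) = 2^2.3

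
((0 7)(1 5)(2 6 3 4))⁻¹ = (0 7)(1 5)(2 4 3 6)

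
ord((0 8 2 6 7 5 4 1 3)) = 9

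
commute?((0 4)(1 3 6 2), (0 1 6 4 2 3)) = no:(0 4)(1 3 6 2) * (0 1 6 4 2 3) = (0 2 6 3 4 1), (0 1 6 4 2 3) * (0 4)(1 3 6 2) = (0 3 4 1 2 6)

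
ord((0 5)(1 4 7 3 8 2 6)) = 14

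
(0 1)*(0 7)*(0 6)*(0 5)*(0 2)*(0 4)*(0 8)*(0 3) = (0 1 7 6 5 2 4 8 3) 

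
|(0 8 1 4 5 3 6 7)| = 8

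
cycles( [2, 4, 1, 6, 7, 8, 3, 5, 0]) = (0 2 1 4 7 5 8)(3 6)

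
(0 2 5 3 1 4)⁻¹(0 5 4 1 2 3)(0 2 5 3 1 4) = (0 4 5 1 2 3)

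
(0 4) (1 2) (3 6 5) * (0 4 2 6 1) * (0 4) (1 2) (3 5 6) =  (0 1 3 2 4) 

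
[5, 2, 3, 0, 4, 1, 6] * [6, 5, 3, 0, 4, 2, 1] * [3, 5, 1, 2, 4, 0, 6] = [1, 2, 3, 6, 4, 0, 5]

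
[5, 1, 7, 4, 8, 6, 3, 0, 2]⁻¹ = [7, 1, 8, 6, 3, 0, 5, 2, 4]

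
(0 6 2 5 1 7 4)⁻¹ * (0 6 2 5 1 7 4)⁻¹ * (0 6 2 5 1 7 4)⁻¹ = (0 1 6 7 2 4 5)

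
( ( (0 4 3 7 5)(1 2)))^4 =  (0 5 7 3 4)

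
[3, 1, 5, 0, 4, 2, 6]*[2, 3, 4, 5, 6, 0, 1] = [5, 3, 0, 2, 6, 4, 1]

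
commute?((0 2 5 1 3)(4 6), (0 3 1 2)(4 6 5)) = no:(0 2 5 1 3)(4 6) * (0 3 1 2)(4 6 5) = (2 4 5), (0 3 1 2)(4 6 5) * (0 2 5 1 3)(4 6) = (1 5 6)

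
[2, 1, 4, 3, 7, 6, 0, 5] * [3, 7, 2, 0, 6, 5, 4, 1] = [2, 7, 6, 0, 1, 4, 3, 5]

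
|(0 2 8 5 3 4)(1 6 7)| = 6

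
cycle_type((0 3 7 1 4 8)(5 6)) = 2.6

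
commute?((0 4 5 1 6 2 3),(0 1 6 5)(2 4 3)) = no:(0 4 5 1 6 2 3)*(0 1 6 5)(2 4 3) = (0 3 1 5 6 4),(0 1 6 5)(2 4 3)*(0 4 5 1 6 2 3) = (0 6 1 2 5 4)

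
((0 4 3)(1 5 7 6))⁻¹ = (0 3 4)(1 6 7 5)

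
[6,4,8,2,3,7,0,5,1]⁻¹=[6,8,3,4,1,7,0,5,2]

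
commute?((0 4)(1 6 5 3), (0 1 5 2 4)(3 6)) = no:(0 4)(1 6 5 3)*(0 1 5 2 4)(3 6) = (1 3 5 6 2 4), (0 1 5 2 4)(3 6)*(0 4)(1 6 5 3) = (0 6 1 3 5 2)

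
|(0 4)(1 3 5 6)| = 4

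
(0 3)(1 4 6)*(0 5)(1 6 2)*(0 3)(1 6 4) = (2 6 4)(3 5)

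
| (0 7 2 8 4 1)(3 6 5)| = 6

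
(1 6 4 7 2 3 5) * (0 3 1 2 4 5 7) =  (0 3 7 4)(1 6 5 2)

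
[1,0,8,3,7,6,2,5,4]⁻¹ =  [1,0,6,3,8,7,5,4,2]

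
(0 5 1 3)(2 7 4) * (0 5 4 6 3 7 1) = (0 4 2 1 7 6 3 5)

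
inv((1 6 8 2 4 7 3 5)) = (1 5 3 7 4 2 8 6)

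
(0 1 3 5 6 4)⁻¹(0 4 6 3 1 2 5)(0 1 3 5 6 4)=(0 4 5 3 2 6 1)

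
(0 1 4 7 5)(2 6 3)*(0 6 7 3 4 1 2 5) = (0 2 7)(3 5 6 4)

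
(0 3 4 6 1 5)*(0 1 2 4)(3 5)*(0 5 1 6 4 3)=(0 1)(2 3 5 6)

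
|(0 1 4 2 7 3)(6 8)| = 6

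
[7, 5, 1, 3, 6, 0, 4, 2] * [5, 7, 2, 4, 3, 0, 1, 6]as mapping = [0→6, 1→0, 2→7, 3→4, 4→1, 5→5, 6→3, 7→2]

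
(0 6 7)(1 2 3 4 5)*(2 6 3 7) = (0 3 4 5 1 6 2 7)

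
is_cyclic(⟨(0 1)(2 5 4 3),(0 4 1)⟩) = no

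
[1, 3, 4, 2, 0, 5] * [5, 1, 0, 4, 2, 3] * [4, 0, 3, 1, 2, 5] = [0, 2, 3, 4, 5, 1] 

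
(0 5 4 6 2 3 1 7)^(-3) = (0 3 4 7 2 5 1 6)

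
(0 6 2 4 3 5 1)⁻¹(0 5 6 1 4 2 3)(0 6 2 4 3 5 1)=(0 3 4 5 6 1 2)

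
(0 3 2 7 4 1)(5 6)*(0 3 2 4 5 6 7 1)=(0 2 1 3 4)(5 7)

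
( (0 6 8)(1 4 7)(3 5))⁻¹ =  (0 8 6)(1 7 4)(3 5)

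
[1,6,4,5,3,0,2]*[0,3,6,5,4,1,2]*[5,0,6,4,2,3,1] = [4,6,2,0,3,5,1] 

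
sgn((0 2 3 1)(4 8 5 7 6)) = -1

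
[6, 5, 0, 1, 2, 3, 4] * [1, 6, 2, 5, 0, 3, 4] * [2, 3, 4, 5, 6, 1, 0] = [6, 5, 3, 0, 4, 1, 2]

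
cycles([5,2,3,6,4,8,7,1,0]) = (0 5 8)(1 2 3 6 7)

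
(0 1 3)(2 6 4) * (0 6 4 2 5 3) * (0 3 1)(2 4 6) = (1 3 2 6 4 5)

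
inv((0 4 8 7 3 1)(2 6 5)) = (0 1 3 7 8 4)(2 5 6)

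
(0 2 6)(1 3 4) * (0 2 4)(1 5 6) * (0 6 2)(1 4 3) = (0 3 6)(2 4 5)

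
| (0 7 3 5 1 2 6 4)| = 8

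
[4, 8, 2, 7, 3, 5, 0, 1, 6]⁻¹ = [6, 7, 2, 4, 0, 5, 8, 3, 1]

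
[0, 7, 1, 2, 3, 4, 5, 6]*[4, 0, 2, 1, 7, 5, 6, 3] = [4, 3, 0, 2, 1, 7, 5, 6] 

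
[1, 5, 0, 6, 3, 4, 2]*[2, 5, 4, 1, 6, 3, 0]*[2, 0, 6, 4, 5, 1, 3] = [1, 4, 6, 2, 0, 3, 5]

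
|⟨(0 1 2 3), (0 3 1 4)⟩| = 20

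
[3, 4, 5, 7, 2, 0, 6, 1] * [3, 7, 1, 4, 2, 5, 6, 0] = [4, 2, 5, 0, 1, 3, 6, 7]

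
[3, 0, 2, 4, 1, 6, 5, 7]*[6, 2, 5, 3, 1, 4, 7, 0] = [3, 6, 5, 1, 2, 7, 4, 0]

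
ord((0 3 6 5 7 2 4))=7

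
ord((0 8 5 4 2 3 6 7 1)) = 9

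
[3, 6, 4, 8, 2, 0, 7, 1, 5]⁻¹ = [5, 7, 4, 0, 2, 8, 1, 6, 3]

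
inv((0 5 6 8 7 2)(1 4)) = (0 2 7 8 6 5)(1 4)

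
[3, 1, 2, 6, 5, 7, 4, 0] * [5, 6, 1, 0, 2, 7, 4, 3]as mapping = [0→0, 1→6, 2→1, 3→4, 4→7, 5→3, 6→2, 7→5]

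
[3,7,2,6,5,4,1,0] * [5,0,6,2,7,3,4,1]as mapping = [0→2,1→1,2→6,3→4,4→3,5→7,6→0,7→5]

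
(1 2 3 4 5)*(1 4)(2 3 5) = (1 3)(2 5 4)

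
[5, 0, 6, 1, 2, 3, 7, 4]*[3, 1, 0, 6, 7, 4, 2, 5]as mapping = [0→4, 1→3, 2→2, 3→1, 4→0, 5→6, 6→5, 7→7]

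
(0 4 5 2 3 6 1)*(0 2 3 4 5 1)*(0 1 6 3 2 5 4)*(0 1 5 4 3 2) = (0 3 2 1 4 6 5)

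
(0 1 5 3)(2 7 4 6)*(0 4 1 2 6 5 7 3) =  (0 2 3 4 5)(1 7)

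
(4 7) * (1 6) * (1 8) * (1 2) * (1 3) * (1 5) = (1 6 8 2 3 5) (4 7) 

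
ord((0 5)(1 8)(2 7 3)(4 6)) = 6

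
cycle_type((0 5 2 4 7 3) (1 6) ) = 2.6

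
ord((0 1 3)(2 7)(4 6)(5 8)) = 6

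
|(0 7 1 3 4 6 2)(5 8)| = 14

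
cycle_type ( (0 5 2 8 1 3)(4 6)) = 2.6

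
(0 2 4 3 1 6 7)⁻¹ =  (0 7 6 1 3 4 2)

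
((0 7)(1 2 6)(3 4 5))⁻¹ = (0 7)(1 6 2)(3 5 4)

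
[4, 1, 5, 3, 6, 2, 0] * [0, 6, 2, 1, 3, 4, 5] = [3, 6, 4, 1, 5, 2, 0]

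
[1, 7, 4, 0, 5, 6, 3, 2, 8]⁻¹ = [3, 0, 7, 6, 2, 4, 5, 1, 8]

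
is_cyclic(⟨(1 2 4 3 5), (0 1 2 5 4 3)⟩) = no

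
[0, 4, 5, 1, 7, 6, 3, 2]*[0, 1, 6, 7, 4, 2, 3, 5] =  [0, 4, 2, 1, 5, 3, 7, 6]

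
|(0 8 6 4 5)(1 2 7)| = 15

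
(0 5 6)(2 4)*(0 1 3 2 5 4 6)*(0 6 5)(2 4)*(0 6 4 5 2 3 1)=(0 3 5 4 6)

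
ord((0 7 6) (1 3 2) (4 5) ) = 6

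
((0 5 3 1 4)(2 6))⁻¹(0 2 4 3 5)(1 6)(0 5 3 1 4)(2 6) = (0 1 3 5 6)(2 4)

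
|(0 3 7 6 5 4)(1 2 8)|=6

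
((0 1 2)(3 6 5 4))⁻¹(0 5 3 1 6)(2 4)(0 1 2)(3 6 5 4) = (0 3)(1 4 6 2 5)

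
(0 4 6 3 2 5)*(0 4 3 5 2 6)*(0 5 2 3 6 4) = (0 6 2 3 4 5)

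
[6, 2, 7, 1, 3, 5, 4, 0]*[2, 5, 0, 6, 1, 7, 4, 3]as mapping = [0→4, 1→0, 2→3, 3→5, 4→6, 5→7, 6→1, 7→2]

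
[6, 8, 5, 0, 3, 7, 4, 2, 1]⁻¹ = [3, 8, 7, 4, 6, 2, 0, 5, 1]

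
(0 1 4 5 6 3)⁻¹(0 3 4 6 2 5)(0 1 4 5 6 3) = (0 5 3 2 6 1)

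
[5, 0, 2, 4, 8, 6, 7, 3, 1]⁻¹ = [1, 8, 2, 7, 3, 0, 5, 6, 4]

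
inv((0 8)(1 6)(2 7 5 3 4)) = (0 8)(1 6)(2 4 3 5 7)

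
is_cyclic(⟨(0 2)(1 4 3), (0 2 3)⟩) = no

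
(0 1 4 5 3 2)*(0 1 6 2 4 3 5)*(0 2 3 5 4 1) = (0 6 3 1 5 4 2)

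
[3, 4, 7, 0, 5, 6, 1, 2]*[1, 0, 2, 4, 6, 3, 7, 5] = [4, 6, 5, 1, 3, 7, 0, 2]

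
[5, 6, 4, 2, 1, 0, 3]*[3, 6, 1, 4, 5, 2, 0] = [2, 0, 5, 1, 6, 3, 4]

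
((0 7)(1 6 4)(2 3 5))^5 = (0 7)(1 4 6)(2 5 3)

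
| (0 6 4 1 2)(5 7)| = 10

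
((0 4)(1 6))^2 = ()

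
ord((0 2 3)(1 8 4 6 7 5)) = 6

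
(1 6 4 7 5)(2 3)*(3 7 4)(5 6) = (1 5)(2 7 6 3)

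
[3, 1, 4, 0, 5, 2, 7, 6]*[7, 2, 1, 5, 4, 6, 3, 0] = [5, 2, 4, 7, 6, 1, 0, 3]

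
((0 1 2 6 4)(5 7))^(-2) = (0 6 1 4 2)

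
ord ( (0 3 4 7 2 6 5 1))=8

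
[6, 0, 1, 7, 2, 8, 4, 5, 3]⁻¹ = [1, 2, 4, 8, 6, 7, 0, 3, 5]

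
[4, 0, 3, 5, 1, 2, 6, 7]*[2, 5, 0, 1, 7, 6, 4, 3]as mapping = [0→7, 1→2, 2→1, 3→6, 4→5, 5→0, 6→4, 7→3]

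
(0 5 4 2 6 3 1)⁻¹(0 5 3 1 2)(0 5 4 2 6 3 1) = (0 6 5 4 1)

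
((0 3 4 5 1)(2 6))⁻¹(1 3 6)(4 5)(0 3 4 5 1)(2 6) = (0 4 2)(1 5)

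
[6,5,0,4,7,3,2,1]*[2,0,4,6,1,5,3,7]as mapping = [0→3,1→5,2→2,3→1,4→7,5→6,6→4,7→0]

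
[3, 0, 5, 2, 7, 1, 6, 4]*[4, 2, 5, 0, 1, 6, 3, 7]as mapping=[0→0, 1→4, 2→6, 3→5, 4→7, 5→2, 6→3, 7→1]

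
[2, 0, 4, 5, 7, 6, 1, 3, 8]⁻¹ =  [1, 6, 0, 7, 2, 3, 5, 4, 8]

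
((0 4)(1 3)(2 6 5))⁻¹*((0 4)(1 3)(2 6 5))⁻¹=(2 6 5)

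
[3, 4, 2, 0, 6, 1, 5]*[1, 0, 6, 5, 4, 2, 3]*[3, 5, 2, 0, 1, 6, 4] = [6, 1, 4, 5, 0, 3, 2]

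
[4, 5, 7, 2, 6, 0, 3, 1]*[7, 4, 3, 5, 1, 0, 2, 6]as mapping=[0→1, 1→0, 2→6, 3→3, 4→2, 5→7, 6→5, 7→4]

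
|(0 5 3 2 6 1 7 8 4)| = 9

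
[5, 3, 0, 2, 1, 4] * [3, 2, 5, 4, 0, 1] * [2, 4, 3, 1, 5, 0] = [4, 5, 1, 0, 3, 2]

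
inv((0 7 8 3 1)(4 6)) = (0 1 3 8 7)(4 6)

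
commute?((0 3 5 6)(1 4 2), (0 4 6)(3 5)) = no:(0 3 5 6)(1 4 2) * (0 4 6)(3 5) = (0 5)(1 6 4 2), (0 4 6)(3 5) * (0 3 5 6)(1 4 2) = (0 2 1 4)(3 6)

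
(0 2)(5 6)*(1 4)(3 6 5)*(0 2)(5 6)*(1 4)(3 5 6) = (3 6 5)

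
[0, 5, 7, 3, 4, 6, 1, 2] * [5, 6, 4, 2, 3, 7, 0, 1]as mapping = [0→5, 1→7, 2→1, 3→2, 4→3, 5→0, 6→6, 7→4]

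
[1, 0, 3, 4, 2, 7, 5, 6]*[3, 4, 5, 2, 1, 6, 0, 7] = [4, 3, 2, 1, 5, 7, 6, 0]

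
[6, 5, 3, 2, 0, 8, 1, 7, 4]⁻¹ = [4, 6, 3, 2, 8, 1, 0, 7, 5]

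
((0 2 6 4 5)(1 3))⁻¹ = (0 5 4 6 2)(1 3)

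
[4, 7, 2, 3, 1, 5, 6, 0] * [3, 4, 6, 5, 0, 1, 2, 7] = [0, 7, 6, 5, 4, 1, 2, 3]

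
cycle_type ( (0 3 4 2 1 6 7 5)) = 8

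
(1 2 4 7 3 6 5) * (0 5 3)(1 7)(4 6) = (0 5 7)(1 2 6 3 4)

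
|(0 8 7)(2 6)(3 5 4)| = 6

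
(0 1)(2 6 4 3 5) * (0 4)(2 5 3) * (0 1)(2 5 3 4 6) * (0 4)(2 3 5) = (0 4 2 3)(1 6)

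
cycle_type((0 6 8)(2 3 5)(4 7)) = 2.3^2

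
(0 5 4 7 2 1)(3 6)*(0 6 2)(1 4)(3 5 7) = (0 7)(1 6 5)(2 4 3)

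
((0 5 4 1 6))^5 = ()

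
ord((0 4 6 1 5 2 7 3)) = 8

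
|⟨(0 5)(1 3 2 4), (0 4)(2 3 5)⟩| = 720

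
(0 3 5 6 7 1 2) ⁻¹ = (0 2 1 7 6 5 3) 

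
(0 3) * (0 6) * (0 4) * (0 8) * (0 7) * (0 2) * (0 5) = (0 3 6 4 8 7 2 5)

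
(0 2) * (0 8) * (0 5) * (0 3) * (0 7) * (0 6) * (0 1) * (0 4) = (0 2 8 5 3 7 6 1 4)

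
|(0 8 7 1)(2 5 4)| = 12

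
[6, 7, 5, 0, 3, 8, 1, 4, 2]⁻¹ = [3, 6, 8, 4, 7, 2, 0, 1, 5]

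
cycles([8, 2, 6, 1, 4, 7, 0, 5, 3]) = (0 8 3 1 2 6)(5 7)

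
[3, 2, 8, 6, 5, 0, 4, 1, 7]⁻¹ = [5, 7, 1, 0, 6, 4, 3, 8, 2]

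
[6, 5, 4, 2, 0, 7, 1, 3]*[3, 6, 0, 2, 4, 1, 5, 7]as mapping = [0→5, 1→1, 2→4, 3→0, 4→3, 5→7, 6→6, 7→2]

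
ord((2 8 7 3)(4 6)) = 4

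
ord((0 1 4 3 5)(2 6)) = 10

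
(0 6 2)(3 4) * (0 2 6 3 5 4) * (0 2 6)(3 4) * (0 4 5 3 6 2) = (0 5 6 4 3)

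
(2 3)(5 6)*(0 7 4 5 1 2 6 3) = (0 7 4 5 3 6 1 2)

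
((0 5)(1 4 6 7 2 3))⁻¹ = (0 5)(1 3 2 7 6 4)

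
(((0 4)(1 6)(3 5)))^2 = ()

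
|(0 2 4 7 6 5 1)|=7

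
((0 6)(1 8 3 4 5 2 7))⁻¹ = (0 6)(1 7 2 5 4 3 8)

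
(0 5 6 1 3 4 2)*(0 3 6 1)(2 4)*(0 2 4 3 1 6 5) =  (1 5 6 2)(3 4)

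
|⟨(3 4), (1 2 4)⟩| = 24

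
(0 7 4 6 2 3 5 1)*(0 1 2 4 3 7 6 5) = (0 6 4 5 2 7 3)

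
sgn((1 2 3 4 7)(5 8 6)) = 1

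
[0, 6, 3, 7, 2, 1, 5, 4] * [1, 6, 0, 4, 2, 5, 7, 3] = [1, 7, 4, 3, 0, 6, 5, 2]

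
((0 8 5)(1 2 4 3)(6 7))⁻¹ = (0 5 8)(1 3 4 2)(6 7)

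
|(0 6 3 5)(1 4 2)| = 12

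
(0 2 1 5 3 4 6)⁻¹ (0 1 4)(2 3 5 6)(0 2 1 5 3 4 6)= (0 1 4 3)(2 5 6)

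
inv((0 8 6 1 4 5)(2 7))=(0 5 4 1 6 8)(2 7)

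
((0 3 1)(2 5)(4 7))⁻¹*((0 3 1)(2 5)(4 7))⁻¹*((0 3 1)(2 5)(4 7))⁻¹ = (2 5)(4 7)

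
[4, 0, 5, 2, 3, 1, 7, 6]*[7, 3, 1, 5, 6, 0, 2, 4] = [6, 7, 0, 1, 5, 3, 4, 2]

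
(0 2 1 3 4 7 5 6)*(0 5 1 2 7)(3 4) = (0 7 1 4)(5 6)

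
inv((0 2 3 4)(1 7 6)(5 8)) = (0 4 3 2)(1 6 7)(5 8)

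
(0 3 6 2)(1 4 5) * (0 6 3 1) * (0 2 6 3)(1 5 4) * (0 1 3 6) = (0 5 2 6)(1 3)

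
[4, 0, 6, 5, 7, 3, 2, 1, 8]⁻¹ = [1, 7, 6, 5, 0, 3, 2, 4, 8]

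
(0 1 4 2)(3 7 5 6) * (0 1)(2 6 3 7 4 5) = (1 5 3 4 6 7 2)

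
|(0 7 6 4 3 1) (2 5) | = 6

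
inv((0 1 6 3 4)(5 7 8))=(0 4 3 6 1)(5 8 7)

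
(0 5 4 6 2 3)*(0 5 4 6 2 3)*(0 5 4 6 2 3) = (0 6)(2 5)(3 4)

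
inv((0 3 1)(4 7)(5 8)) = (0 1 3)(4 7)(5 8)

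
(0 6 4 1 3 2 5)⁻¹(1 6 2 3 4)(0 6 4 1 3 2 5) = (1 3 4 5 2)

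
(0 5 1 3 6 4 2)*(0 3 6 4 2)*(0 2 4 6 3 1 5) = (1 3 6 4 2)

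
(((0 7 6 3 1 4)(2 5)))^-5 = (0 7 6 3 1 4)(2 5)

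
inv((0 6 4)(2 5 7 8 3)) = (0 4 6)(2 3 8 7 5)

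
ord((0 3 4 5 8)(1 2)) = 10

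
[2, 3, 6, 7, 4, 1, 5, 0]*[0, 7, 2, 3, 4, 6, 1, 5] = [2, 3, 1, 5, 4, 7, 6, 0]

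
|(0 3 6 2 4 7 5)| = 7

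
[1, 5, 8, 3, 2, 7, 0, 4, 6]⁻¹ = [6, 0, 4, 3, 7, 1, 8, 5, 2]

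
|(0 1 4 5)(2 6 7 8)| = 4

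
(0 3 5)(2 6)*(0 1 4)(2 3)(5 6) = (0 2 5 1 4)(3 6)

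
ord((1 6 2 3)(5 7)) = 4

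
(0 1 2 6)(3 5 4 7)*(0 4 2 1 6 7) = (0 6 4)(2 7 3 5)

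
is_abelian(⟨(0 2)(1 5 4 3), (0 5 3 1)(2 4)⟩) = no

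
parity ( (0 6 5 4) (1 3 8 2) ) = even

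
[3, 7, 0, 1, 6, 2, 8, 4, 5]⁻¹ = [2, 3, 5, 0, 7, 8, 4, 1, 6]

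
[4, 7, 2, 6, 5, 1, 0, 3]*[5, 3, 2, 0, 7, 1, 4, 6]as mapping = [0→7, 1→6, 2→2, 3→4, 4→1, 5→3, 6→5, 7→0]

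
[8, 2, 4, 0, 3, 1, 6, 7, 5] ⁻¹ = [3, 5, 1, 4, 2, 8, 6, 7, 0] 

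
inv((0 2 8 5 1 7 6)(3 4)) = (0 6 7 1 5 8 2)(3 4)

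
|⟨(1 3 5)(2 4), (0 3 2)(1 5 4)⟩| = 720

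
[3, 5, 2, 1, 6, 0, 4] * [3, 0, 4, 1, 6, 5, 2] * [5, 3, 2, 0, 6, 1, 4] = [3, 1, 6, 5, 2, 0, 4]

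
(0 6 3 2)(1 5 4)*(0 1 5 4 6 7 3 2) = (0 7 3)(1 4 5 6 2)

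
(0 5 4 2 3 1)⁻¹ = (0 1 3 2 4 5)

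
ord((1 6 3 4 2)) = 5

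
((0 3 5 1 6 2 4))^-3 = (0 6 3 2 5 4 1)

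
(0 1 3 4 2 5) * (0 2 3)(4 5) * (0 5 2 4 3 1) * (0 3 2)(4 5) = (0 3)(1 4)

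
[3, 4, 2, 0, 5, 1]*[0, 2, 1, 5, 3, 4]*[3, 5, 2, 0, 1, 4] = [4, 0, 5, 3, 1, 2]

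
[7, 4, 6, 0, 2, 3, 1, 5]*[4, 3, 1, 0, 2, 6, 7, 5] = [5, 2, 7, 4, 1, 0, 3, 6]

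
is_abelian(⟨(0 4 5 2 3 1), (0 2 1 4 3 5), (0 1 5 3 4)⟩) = no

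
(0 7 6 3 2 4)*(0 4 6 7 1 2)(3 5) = (0 1 2 6 5 3)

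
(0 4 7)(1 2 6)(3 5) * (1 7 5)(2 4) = (0 2 6 7)(1 4 5 3)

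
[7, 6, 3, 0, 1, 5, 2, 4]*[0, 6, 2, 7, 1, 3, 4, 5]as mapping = [0→5, 1→4, 2→7, 3→0, 4→6, 5→3, 6→2, 7→1]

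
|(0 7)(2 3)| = 2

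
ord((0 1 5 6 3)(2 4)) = 10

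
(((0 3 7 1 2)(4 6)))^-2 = (0 1 3 2 7)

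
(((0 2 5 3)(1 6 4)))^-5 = (0 3 5 2)(1 6 4)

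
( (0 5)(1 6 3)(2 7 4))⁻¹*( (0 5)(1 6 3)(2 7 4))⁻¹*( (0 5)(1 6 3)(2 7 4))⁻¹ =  (0 5)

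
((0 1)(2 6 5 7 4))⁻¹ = (0 1)(2 4 7 5 6)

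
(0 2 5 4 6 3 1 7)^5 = (0 3 5 7 6 2 1 4)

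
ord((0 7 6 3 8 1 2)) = 7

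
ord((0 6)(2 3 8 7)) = 4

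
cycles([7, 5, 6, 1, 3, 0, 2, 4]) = (0 7 4 3 1 5) (2 6) 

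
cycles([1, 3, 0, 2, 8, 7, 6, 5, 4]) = (0 1 3 2)(4 8)(5 7)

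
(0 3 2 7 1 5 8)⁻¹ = (0 8 5 1 7 2 3)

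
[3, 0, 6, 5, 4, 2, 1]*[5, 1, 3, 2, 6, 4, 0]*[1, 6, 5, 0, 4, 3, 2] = [5, 3, 1, 4, 2, 0, 6]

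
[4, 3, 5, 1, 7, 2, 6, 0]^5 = [7, 3, 5, 1, 0, 2, 6, 4]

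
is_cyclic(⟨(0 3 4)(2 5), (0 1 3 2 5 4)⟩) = no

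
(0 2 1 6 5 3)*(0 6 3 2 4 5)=(0 4 5 2 1 3 6)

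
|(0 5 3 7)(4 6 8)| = 12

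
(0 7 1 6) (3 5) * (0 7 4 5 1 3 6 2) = (0 4 5 6 7 3 1 2) 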